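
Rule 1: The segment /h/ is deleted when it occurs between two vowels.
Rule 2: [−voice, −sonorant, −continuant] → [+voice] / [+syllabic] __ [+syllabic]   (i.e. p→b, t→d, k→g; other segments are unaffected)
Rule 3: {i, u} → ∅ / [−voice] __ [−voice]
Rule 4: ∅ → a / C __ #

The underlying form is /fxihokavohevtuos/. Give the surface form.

Rule 1 (intervocalic h-deletion): /h/ occurs between vowels /i/ and /o/, so it deletes. /h/ occurs between vowels /o/ and /e/, so it deletes. /fxihokavohevtuos/ → fxiokavoevtuos.
Rule 2 (intervocalic voicing): /k/ is a voiceless stop between vowels /o/ and /a/, so it voices to [g]. /fxiokavoevtuos/ → fxiogavoevtuos.
Rule 3 (high vowel syncope): no segment meets the environment; /fxiogavoevtuos/ is unchanged.
Rule 4 (final a-epenthesis): the form ends in the consonant /s/, so [a] is inserted word-finally. /fxiogavoevtuos/ → fxiogavoevtuosa.

fxiogavoevtuosa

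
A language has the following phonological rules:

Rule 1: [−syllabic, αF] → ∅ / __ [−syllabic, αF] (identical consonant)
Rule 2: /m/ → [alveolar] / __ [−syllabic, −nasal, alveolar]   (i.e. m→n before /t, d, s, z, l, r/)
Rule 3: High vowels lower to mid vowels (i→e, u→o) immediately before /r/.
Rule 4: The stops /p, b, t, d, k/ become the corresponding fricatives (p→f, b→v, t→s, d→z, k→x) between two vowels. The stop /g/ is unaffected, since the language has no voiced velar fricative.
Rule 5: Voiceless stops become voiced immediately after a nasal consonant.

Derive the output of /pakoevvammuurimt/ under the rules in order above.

Rule 1 (degemination): /vv/ is a geminate; the first /v/ deletes. /mm/ is a geminate; the first /m/ deletes. /pakoevvammuurimt/ → pakoevamuurimt.
Rule 2 (nasal place assimilation): /m/ precedes the alveolar consonant /t/, so it assimilates in place to [n]. /pakoevamuurimt/ → pakoevamuurint.
Rule 3 (pre-rhotic lowering): /u/ is a high vowel immediately before /r/, so it lowers to [o]. /pakoevamuurint/ → pakoevamuorint.
Rule 4 (intervocalic spirantization): /k/ is a stop between vowels /a/ and /o/, so it spirantizes to the fricative [x]. /pakoevamuorint/ → paxoevamuorint.
Rule 5 (post-nasal voicing): /t/ is a voiceless stop immediately after the nasal /n/, so it voices to [d]. /paxoevamuorint/ → paxoevamuorind.

paxoevamuorind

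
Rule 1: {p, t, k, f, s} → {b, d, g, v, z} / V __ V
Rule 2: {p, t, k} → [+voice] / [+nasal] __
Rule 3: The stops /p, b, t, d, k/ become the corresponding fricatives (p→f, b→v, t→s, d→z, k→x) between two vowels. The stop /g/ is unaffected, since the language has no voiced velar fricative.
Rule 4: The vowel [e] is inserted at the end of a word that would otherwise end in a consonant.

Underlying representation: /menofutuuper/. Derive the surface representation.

menovuzuuvere

Rule 1 (intervocalic voicing): /f/ is a voiceless obstruent between vowels /o/ and /u/, so it voices to [v]. /t/ is a voiceless obstruent between vowels /u/ and /u/, so it voices to [d]. /p/ is a voiceless obstruent between vowels /u/ and /e/, so it voices to [b]. /menofutuuper/ → menovuduuber.
Rule 2 (post-nasal voicing): no segment meets the environment; /menovuduuber/ is unchanged.
Rule 3 (intervocalic spirantization): /d/ is a stop between vowels /u/ and /u/, so it spirantizes to the fricative [z]. /b/ is a stop between vowels /u/ and /e/, so it spirantizes to the fricative [v]. /menovuduuber/ → menovuzuuver.
Rule 4 (final e-epenthesis): the form ends in the consonant /r/, so [e] is inserted word-finally. /menovuzuuver/ → menovuzuuvere.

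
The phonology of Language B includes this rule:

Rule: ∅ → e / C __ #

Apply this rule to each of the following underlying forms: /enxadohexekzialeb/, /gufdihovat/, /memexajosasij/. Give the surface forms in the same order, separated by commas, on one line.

enxadohexekzialebe, gufdihovate, memexajosasije

/enxadohexekzialeb/: the form ends in the consonant /b/, so [e] is inserted word-finally. → [enxadohexekzialebe].
/gufdihovat/: the form ends in the consonant /t/, so [e] is inserted word-finally. → [gufdihovate].
/memexajosasij/: the form ends in the consonant /j/, so [e] is inserted word-finally. → [memexajosasije].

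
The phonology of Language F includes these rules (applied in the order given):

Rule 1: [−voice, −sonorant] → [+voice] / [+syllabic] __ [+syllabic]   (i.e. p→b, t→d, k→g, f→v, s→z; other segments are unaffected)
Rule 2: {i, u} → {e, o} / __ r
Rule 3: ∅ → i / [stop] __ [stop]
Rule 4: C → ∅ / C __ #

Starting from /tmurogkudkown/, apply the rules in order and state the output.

Rule 1 (intervocalic voicing): no segment meets the environment; /tmurogkudkown/ is unchanged.
Rule 2 (pre-rhotic lowering): /u/ is a high vowel immediately before /r/, so it lowers to [o]. /tmurogkudkown/ → tmorogkudkown.
Rule 3 (stop-cluster i-epenthesis): /g/ and /k/ form a stop–stop cluster, so [i] is inserted between them. /d/ and /k/ form a stop–stop cluster, so [i] is inserted between them. /tmorogkudkown/ → tmorogikudikown.
Rule 4 (final cluster simplification): /n/ is the second consonant of a word-final cluster /wn/, so it deletes. /tmorogikudikown/ → tmorogikudikow.

tmorogikudikow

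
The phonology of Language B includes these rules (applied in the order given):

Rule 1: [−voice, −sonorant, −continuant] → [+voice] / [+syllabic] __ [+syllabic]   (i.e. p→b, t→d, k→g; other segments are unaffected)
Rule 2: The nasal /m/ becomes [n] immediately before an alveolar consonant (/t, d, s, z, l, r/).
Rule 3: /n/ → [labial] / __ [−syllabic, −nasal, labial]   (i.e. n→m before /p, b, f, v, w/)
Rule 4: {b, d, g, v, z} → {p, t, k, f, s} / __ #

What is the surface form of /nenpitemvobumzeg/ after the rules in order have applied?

nempidemvobunzek

Rule 1 (intervocalic voicing): /t/ is a voiceless stop between vowels /i/ and /e/, so it voices to [d]. /nenpitemvobumzeg/ → nenpidemvobumzeg.
Rule 2 (nasal place assimilation): /m/ precedes the alveolar consonant /z/, so it assimilates in place to [n]. /nenpidemvobumzeg/ → nenpidemvobunzeg.
Rule 3 (nasal place assimilation): /n/ precedes the labial consonant /p/, so it assimilates in place to [m]. /nenpidemvobunzeg/ → nempidemvobunzeg.
Rule 4 (final devoicing): /g/ is a voiced obstruent in word-final position, so it devoices to [k]. /nempidemvobunzeg/ → nempidemvobunzek.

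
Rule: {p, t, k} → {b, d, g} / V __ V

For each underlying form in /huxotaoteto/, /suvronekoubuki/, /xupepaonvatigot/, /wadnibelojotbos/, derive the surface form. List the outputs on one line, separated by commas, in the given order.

/huxotaoteto/: /t/ is a voiceless stop between vowels /o/ and /a/, so it voices to [d]. /t/ is a voiceless stop between vowels /o/ and /e/, so it voices to [d]. /t/ is a voiceless stop between vowels /e/ and /o/, so it voices to [d]. → [huxodaodedo].
/suvronekoubuki/: /k/ is a voiceless stop between vowels /e/ and /o/, so it voices to [g]. /k/ is a voiceless stop between vowels /u/ and /i/, so it voices to [g]. → [suvronegoubugi].
/xupepaonvatigot/: /p/ is a voiceless stop between vowels /u/ and /e/, so it voices to [b]. /p/ is a voiceless stop between vowels /e/ and /a/, so it voices to [b]. /t/ is a voiceless stop between vowels /a/ and /i/, so it voices to [d]. → [xubebaonvadigot].
/wadnibelojotbos/: the rule's environment is not met; surfaces unchanged as [wadnibelojotbos].

huxodaodedo, suvronegoubugi, xubebaonvadigot, wadnibelojotbos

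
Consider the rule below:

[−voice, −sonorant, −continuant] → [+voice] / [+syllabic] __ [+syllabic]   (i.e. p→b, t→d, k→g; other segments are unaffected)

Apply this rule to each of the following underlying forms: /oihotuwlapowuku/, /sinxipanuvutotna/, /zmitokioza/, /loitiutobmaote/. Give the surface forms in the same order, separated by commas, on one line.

/oihotuwlapowuku/: /t/ is a voiceless stop between vowels /o/ and /u/, so it voices to [d]. /p/ is a voiceless stop between vowels /a/ and /o/, so it voices to [b]. /k/ is a voiceless stop between vowels /u/ and /u/, so it voices to [g]. → [oihoduwlabowugu].
/sinxipanuvutotna/: /p/ is a voiceless stop between vowels /i/ and /a/, so it voices to [b]. /t/ is a voiceless stop between vowels /u/ and /o/, so it voices to [d]. → [sinxibanuvudotna].
/zmitokioza/: /t/ is a voiceless stop between vowels /i/ and /o/, so it voices to [d]. /k/ is a voiceless stop between vowels /o/ and /i/, so it voices to [g]. → [zmidogioza].
/loitiutobmaote/: /t/ is a voiceless stop between vowels /i/ and /i/, so it voices to [d]. /t/ is a voiceless stop between vowels /u/ and /o/, so it voices to [d]. /t/ is a voiceless stop between vowels /o/ and /e/, so it voices to [d]. → [loidiudobmaode].

oihoduwlabowugu, sinxibanuvudotna, zmidogioza, loidiudobmaode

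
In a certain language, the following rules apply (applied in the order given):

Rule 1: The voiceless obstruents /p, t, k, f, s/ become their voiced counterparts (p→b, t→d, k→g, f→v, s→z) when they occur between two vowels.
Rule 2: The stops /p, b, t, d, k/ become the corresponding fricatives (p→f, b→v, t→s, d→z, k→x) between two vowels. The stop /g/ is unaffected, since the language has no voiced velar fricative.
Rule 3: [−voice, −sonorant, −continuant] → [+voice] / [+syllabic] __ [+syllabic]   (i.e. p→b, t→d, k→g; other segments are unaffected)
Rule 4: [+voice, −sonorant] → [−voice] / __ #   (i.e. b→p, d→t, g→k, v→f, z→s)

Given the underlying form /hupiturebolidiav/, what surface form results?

Rule 1 (intervocalic voicing): /p/ is a voiceless obstruent between vowels /u/ and /i/, so it voices to [b]. /t/ is a voiceless obstruent between vowels /i/ and /u/, so it voices to [d]. /hupiturebolidiav/ → hubidurebolidiav.
Rule 2 (intervocalic spirantization): /b/ is a stop between vowels /u/ and /i/, so it spirantizes to the fricative [v]. /d/ is a stop between vowels /i/ and /u/, so it spirantizes to the fricative [z]. /b/ is a stop between vowels /e/ and /o/, so it spirantizes to the fricative [v]. /d/ is a stop between vowels /i/ and /i/, so it spirantizes to the fricative [z]. /hubidurebolidiav/ → huvizurevoliziav.
Rule 3 (intervocalic voicing): no segment meets the environment; /huvizurevoliziav/ is unchanged.
Rule 4 (final devoicing): /v/ is a voiced obstruent in word-final position, so it devoices to [f]. /huvizurevoliziav/ → huvizurevoliziaf.

huvizurevoliziaf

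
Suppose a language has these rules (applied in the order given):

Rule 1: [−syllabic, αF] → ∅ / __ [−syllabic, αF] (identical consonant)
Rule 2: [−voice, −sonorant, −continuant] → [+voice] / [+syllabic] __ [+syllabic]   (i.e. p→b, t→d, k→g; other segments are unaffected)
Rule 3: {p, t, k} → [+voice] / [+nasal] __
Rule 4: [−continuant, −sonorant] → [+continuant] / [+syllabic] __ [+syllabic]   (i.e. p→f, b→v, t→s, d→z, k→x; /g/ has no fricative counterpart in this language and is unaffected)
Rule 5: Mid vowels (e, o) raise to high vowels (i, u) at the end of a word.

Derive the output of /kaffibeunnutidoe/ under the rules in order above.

kafiveunuzizoi

Rule 1 (degemination): /ff/ is a geminate; the first /f/ deletes. /nn/ is a geminate; the first /n/ deletes. /kaffibeunnutidoe/ → kafibeunutidoe.
Rule 2 (intervocalic voicing): /t/ is a voiceless stop between vowels /u/ and /i/, so it voices to [d]. /kafibeunutidoe/ → kafibeunudidoe.
Rule 3 (post-nasal voicing): no segment meets the environment; /kafibeunudidoe/ is unchanged.
Rule 4 (intervocalic spirantization): /b/ is a stop between vowels /i/ and /e/, so it spirantizes to the fricative [v]. /d/ is a stop between vowels /u/ and /i/, so it spirantizes to the fricative [z]. /d/ is a stop between vowels /i/ and /o/, so it spirantizes to the fricative [z]. /kafibeunudidoe/ → kafiveunuzizoe.
Rule 5 (final vowel raising): /e/ is a mid vowel in word-final position, so it raises to [i]. /kafiveunuzizoe/ → kafiveunuzizoi.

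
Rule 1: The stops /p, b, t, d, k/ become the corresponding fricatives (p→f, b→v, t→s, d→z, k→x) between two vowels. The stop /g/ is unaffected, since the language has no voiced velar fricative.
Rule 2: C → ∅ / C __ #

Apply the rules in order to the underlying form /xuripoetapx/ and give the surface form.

Rule 1 (intervocalic spirantization): /p/ is a stop between vowels /i/ and /o/, so it spirantizes to the fricative [f]. /t/ is a stop between vowels /e/ and /a/, so it spirantizes to the fricative [s]. /xuripoetapx/ → xurifoesapx.
Rule 2 (final cluster simplification): /x/ is the second consonant of a word-final cluster /px/, so it deletes. /xurifoesapx/ → xurifoesap.

xurifoesap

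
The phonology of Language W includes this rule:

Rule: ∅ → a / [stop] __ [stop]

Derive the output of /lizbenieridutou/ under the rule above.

No segment of /lizbenieridutou/ meets the structural description of the rule, so the form surfaces unchanged.

lizbenieridutou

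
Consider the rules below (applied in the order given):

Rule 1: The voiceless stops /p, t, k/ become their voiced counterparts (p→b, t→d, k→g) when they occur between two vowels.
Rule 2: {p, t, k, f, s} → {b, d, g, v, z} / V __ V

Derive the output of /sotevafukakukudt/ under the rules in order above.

sodevavugagugudt

Rule 1 (intervocalic voicing): /t/ is a voiceless stop between vowels /o/ and /e/, so it voices to [d]. /k/ is a voiceless stop between vowels /u/ and /a/, so it voices to [g]. /k/ is a voiceless stop between vowels /a/ and /u/, so it voices to [g]. /k/ is a voiceless stop between vowels /u/ and /u/, so it voices to [g]. /sotevafukakukudt/ → sodevafugagugudt.
Rule 2 (intervocalic voicing): /f/ is a voiceless obstruent between vowels /a/ and /u/, so it voices to [v]. /sodevafugagugudt/ → sodevavugagugudt.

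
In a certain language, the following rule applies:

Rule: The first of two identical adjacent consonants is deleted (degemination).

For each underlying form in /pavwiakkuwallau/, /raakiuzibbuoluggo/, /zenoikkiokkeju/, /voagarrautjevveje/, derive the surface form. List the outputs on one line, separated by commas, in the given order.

pavwiakuwalau, raakiuzibuolugo, zenoikiokeju, voagarautjeveje

/pavwiakkuwallau/: /kk/ is a geminate; the first /k/ deletes. /ll/ is a geminate; the first /l/ deletes. → [pavwiakuwalau].
/raakiuzibbuoluggo/: /bb/ is a geminate; the first /b/ deletes. /gg/ is a geminate; the first /g/ deletes. → [raakiuzibuolugo].
/zenoikkiokkeju/: /kk/ is a geminate; the first /k/ deletes. /kk/ is a geminate; the first /k/ deletes. → [zenoikiokeju].
/voagarrautjevveje/: /rr/ is a geminate; the first /r/ deletes. /vv/ is a geminate; the first /v/ deletes. → [voagarautjeveje].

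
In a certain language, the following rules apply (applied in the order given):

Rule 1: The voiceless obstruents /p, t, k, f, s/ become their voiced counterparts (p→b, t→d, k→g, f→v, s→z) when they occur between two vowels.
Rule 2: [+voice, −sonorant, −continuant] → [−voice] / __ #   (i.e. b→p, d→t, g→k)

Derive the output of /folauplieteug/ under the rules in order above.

Rule 1 (intervocalic voicing): /t/ is a voiceless obstruent between vowels /e/ and /e/, so it voices to [d]. /folauplieteug/ → folaupliedeug.
Rule 2 (final devoicing): /g/ is a voiced stop in word-final position, so it devoices to [k]. /folaupliedeug/ → folaupliedeuk.

folaupliedeuk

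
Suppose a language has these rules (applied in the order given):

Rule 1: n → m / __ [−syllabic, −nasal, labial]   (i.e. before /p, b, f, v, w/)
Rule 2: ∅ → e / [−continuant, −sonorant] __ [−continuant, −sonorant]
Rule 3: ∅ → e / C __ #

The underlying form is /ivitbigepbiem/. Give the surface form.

Rule 1 (nasal place assimilation): no segment meets the environment; /ivitbigepbiem/ is unchanged.
Rule 2 (stop-cluster e-epenthesis): /t/ and /b/ form a stop–stop cluster, so [e] is inserted between them. /p/ and /b/ form a stop–stop cluster, so [e] is inserted between them. /ivitbigepbiem/ → ivitebigepebiem.
Rule 3 (final e-epenthesis): the form ends in the consonant /m/, so [e] is inserted word-finally. /ivitebigepebiem/ → ivitebigepebieme.

ivitebigepebieme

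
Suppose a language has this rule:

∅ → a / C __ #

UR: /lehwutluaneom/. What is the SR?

lehwutluaneoma

the form ends in the consonant /m/, so [a] is inserted word-finally.
Surface form: [lehwutluaneoma].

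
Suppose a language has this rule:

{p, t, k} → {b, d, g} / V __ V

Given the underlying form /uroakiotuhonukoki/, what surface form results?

uroagioduhonugogi

/k/ is a voiceless stop between vowels /a/ and /i/, so it voices to [g].
/t/ is a voiceless stop between vowels /o/ and /u/, so it voices to [d].
/k/ is a voiceless stop between vowels /u/ and /o/, so it voices to [g].
/k/ is a voiceless stop between vowels /o/ and /i/, so it voices to [g].
Surface form: [uroagioduhonugogi].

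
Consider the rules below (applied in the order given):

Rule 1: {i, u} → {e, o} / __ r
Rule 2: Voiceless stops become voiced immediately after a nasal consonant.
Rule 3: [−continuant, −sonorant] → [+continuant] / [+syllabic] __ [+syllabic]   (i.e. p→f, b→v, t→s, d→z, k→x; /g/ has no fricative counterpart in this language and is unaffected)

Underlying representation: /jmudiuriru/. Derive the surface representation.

jmuzioreru

Rule 1 (pre-rhotic lowering): /u/ is a high vowel immediately before /r/, so it lowers to [o]. /i/ is a high vowel immediately before /r/, so it lowers to [e]. /jmudiuriru/ → jmudioreru.
Rule 2 (post-nasal voicing): no segment meets the environment; /jmudioreru/ is unchanged.
Rule 3 (intervocalic spirantization): /d/ is a stop between vowels /u/ and /i/, so it spirantizes to the fricative [z]. /jmudioreru/ → jmuzioreru.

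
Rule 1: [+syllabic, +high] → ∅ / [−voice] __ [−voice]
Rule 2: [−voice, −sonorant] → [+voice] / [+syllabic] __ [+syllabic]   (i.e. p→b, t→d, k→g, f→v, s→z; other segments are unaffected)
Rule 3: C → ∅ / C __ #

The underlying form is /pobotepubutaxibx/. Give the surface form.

pobodebubudaxib

Rule 1 (high vowel syncope): no segment meets the environment; /pobotepubutaxibx/ is unchanged.
Rule 2 (intervocalic voicing): /t/ is a voiceless obstruent between vowels /o/ and /e/, so it voices to [d]. /p/ is a voiceless obstruent between vowels /e/ and /u/, so it voices to [b]. /t/ is a voiceless obstruent between vowels /u/ and /a/, so it voices to [d]. /pobotepubutaxibx/ → pobodebubudaxibx.
Rule 3 (final cluster simplification): /x/ is the second consonant of a word-final cluster /bx/, so it deletes. /pobodebubudaxibx/ → pobodebubudaxib.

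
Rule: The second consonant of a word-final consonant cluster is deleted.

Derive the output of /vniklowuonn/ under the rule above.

/n/ is the second consonant of a word-final cluster /nn/, so it deletes.
Surface form: [vniklowuon].

vniklowuon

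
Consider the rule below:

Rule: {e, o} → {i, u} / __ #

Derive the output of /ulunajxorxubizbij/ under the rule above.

No segment of /ulunajxorxubizbij/ meets the structural description of the rule, so the form surfaces unchanged.

ulunajxorxubizbij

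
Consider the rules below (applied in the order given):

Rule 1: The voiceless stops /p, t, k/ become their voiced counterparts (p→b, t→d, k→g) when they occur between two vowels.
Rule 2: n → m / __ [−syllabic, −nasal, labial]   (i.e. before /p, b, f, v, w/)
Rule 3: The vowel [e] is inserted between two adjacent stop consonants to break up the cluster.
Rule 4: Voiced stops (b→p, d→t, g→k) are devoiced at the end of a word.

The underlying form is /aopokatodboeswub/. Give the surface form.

aobogadodeboeswup

Rule 1 (intervocalic voicing): /p/ is a voiceless stop between vowels /o/ and /o/, so it voices to [b]. /k/ is a voiceless stop between vowels /o/ and /a/, so it voices to [g]. /t/ is a voiceless stop between vowels /a/ and /o/, so it voices to [d]. /aopokatodboeswub/ → aobogadodboeswub.
Rule 2 (nasal place assimilation): no segment meets the environment; /aobogadodboeswub/ is unchanged.
Rule 3 (stop-cluster e-epenthesis): /d/ and /b/ form a stop–stop cluster, so [e] is inserted between them. /aobogadodboeswub/ → aobogadodeboeswub.
Rule 4 (final devoicing): /b/ is a voiced stop in word-final position, so it devoices to [p]. /aobogadodeboeswub/ → aobogadodeboeswup.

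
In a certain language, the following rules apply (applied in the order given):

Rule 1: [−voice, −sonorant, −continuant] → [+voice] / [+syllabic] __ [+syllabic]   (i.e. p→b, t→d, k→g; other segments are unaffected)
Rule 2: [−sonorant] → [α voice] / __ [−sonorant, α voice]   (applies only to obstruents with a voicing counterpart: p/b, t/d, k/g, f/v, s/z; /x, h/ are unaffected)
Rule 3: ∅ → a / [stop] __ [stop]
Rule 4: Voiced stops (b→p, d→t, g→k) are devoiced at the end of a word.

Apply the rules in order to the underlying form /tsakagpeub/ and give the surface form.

Rule 1 (intervocalic voicing): /k/ is a voiceless stop between vowels /a/ and /a/, so it voices to [g]. /tsakagpeub/ → tsagagpeub.
Rule 2 (regressive voicing assimilation): /g/ precedes the voiceless obstruent /p/, so it devoices to [k] by assimilation. /tsagagpeub/ → tsagakpeub.
Rule 3 (stop-cluster a-epenthesis): /k/ and /p/ form a stop–stop cluster, so [a] is inserted between them. /tsagakpeub/ → tsagakapeub.
Rule 4 (final devoicing): /b/ is a voiced stop in word-final position, so it devoices to [p]. /tsagakapeub/ → tsagakapeup.

tsagakapeup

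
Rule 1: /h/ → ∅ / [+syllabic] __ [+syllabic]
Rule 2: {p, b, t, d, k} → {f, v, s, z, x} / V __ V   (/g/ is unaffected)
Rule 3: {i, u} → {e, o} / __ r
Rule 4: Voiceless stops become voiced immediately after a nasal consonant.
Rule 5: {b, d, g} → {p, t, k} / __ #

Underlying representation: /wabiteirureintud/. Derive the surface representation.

Rule 1 (intervocalic h-deletion): no segment meets the environment; /wabiteirureintud/ is unchanged.
Rule 2 (intervocalic spirantization): /b/ is a stop between vowels /a/ and /i/, so it spirantizes to the fricative [v]. /t/ is a stop between vowels /i/ and /e/, so it spirantizes to the fricative [s]. /wabiteirureintud/ → waviseirureintud.
Rule 3 (pre-rhotic lowering): /i/ is a high vowel immediately before /r/, so it lowers to [e]. /u/ is a high vowel immediately before /r/, so it lowers to [o]. /waviseirureintud/ → waviseeroreintud.
Rule 4 (post-nasal voicing): /t/ is a voiceless stop immediately after the nasal /n/, so it voices to [d]. /waviseeroreintud/ → waviseeroreindud.
Rule 5 (final devoicing): /d/ is a voiced stop in word-final position, so it devoices to [t]. /waviseeroreindud/ → waviseeroreindut.

waviseeroreindut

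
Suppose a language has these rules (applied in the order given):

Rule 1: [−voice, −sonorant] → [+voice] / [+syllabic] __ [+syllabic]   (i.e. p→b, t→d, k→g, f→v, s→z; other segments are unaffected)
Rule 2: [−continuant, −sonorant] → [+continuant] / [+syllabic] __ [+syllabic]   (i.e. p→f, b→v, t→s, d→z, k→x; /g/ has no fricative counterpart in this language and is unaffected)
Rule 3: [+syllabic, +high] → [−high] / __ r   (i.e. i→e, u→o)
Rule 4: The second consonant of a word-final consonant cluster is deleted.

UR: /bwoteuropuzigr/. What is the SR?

bwozeorovuzig

Rule 1 (intervocalic voicing): /t/ is a voiceless obstruent between vowels /o/ and /e/, so it voices to [d]. /p/ is a voiceless obstruent between vowels /o/ and /u/, so it voices to [b]. /bwoteuropuzigr/ → bwodeurobuzigr.
Rule 2 (intervocalic spirantization): /d/ is a stop between vowels /o/ and /e/, so it spirantizes to the fricative [z]. /b/ is a stop between vowels /o/ and /u/, so it spirantizes to the fricative [v]. /bwodeurobuzigr/ → bwozeurovuzigr.
Rule 3 (pre-rhotic lowering): /u/ is a high vowel immediately before /r/, so it lowers to [o]. /bwozeurovuzigr/ → bwozeorovuzigr.
Rule 4 (final cluster simplification): /r/ is the second consonant of a word-final cluster /gr/, so it deletes. /bwozeorovuzigr/ → bwozeorovuzig.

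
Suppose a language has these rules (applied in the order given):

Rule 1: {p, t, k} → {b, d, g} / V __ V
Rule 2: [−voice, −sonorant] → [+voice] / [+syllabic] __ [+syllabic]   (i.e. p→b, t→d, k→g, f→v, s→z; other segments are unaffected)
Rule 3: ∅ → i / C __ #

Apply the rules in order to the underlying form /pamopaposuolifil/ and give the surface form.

pamobabozuolivili

Rule 1 (intervocalic voicing): /p/ is a voiceless stop between vowels /o/ and /a/, so it voices to [b]. /p/ is a voiceless stop between vowels /a/ and /o/, so it voices to [b]. /pamopaposuolifil/ → pamobabosuolifil.
Rule 2 (intervocalic voicing): /s/ is a voiceless obstruent between vowels /o/ and /u/, so it voices to [z]. /f/ is a voiceless obstruent between vowels /i/ and /i/, so it voices to [v]. /pamobabosuolifil/ → pamobabozuolivil.
Rule 3 (final i-epenthesis): the form ends in the consonant /l/, so [i] is inserted word-finally. /pamobabozuolivil/ → pamobabozuolivili.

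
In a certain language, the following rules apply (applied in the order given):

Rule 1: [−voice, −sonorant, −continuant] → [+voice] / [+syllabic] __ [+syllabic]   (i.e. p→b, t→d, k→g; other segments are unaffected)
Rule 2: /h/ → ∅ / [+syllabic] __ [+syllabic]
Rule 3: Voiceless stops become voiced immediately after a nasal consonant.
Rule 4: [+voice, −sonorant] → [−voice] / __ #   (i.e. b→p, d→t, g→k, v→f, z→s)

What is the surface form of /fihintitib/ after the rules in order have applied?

fiindidip

Rule 1 (intervocalic voicing): /t/ is a voiceless stop between vowels /i/ and /i/, so it voices to [d]. /fihintitib/ → fihintidib.
Rule 2 (intervocalic h-deletion): /h/ occurs between vowels /i/ and /i/, so it deletes. /fihintidib/ → fiintidib.
Rule 3 (post-nasal voicing): /t/ is a voiceless stop immediately after the nasal /n/, so it voices to [d]. /fiintidib/ → fiindidib.
Rule 4 (final devoicing): /b/ is a voiced obstruent in word-final position, so it devoices to [p]. /fiindidib/ → fiindidip.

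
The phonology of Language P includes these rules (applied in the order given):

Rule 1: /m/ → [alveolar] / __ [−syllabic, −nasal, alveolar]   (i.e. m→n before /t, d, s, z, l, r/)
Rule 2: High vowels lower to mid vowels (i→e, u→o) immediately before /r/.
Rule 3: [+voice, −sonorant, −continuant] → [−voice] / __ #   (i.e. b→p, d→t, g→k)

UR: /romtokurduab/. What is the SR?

rontokorduap

Rule 1 (nasal place assimilation): /m/ precedes the alveolar consonant /t/, so it assimilates in place to [n]. /romtokurduab/ → rontokurduab.
Rule 2 (pre-rhotic lowering): /u/ is a high vowel immediately before /r/, so it lowers to [o]. /rontokurduab/ → rontokorduab.
Rule 3 (final devoicing): /b/ is a voiced stop in word-final position, so it devoices to [p]. /rontokorduab/ → rontokorduap.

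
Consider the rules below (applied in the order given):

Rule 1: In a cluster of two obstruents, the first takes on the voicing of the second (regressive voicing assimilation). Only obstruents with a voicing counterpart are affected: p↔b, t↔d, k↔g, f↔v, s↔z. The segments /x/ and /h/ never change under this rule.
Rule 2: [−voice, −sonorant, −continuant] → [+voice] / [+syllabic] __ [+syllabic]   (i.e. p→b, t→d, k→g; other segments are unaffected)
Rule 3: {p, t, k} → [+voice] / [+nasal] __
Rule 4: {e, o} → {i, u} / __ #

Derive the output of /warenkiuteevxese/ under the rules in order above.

Rule 1 (regressive voicing assimilation): /v/ precedes the voiceless obstruent /x/, so it devoices to [f] by assimilation. /warenkiuteevxese/ → warenkiuteefxese.
Rule 2 (intervocalic voicing): /t/ is a voiceless stop between vowels /u/ and /e/, so it voices to [d]. /warenkiuteefxese/ → warenkiudeefxese.
Rule 3 (post-nasal voicing): /k/ is a voiceless stop immediately after the nasal /n/, so it voices to [g]. /warenkiudeefxese/ → warengiudeefxese.
Rule 4 (final vowel raising): /e/ is a mid vowel in word-final position, so it raises to [i]. /warengiudeefxese/ → warengiudeefxesi.

warengiudeefxesi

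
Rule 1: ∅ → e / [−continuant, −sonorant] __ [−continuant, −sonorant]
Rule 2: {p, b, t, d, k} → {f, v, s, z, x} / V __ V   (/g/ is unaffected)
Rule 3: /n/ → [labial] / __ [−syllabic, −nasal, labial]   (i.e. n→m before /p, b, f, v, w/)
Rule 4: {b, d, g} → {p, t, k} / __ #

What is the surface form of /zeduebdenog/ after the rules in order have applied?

Rule 1 (stop-cluster e-epenthesis): /b/ and /d/ form a stop–stop cluster, so [e] is inserted between them. /zeduebdenog/ → zeduebedenog.
Rule 2 (intervocalic spirantization): /d/ is a stop between vowels /e/ and /u/, so it spirantizes to the fricative [z]. /b/ is a stop between vowels /e/ and /e/, so it spirantizes to the fricative [v]. /d/ is a stop between vowels /e/ and /e/, so it spirantizes to the fricative [z]. /zeduebedenog/ → zezuevezenog.
Rule 3 (nasal place assimilation): no segment meets the environment; /zezuevezenog/ is unchanged.
Rule 4 (final devoicing): /g/ is a voiced stop in word-final position, so it devoices to [k]. /zezuevezenog/ → zezuevezenok.

zezuevezenok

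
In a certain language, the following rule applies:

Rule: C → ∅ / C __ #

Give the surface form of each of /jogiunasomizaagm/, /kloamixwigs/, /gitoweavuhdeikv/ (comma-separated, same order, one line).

/jogiunasomizaagm/: /m/ is the second consonant of a word-final cluster /gm/, so it deletes. → [jogiunasomizaag].
/kloamixwigs/: /s/ is the second consonant of a word-final cluster /gs/, so it deletes. → [kloamixwig].
/gitoweavuhdeikv/: /v/ is the second consonant of a word-final cluster /kv/, so it deletes. → [gitoweavuhdeik].

jogiunasomizaag, kloamixwig, gitoweavuhdeik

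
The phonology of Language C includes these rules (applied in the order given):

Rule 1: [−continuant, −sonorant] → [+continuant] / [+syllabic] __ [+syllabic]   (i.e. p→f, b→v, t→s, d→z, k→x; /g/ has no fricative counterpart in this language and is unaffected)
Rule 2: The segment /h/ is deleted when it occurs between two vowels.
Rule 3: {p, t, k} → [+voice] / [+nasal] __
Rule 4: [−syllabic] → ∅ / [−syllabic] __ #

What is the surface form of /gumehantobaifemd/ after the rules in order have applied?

gumeandovaifem

Rule 1 (intervocalic spirantization): /b/ is a stop between vowels /o/ and /a/, so it spirantizes to the fricative [v]. /gumehantobaifemd/ → gumehantovaifemd.
Rule 2 (intervocalic h-deletion): /h/ occurs between vowels /e/ and /a/, so it deletes. /gumehantovaifemd/ → gumeantovaifemd.
Rule 3 (post-nasal voicing): /t/ is a voiceless stop immediately after the nasal /n/, so it voices to [d]. /gumeantovaifemd/ → gumeandovaifemd.
Rule 4 (final cluster simplification): /d/ is the second consonant of a word-final cluster /md/, so it deletes. /gumeandovaifemd/ → gumeandovaifem.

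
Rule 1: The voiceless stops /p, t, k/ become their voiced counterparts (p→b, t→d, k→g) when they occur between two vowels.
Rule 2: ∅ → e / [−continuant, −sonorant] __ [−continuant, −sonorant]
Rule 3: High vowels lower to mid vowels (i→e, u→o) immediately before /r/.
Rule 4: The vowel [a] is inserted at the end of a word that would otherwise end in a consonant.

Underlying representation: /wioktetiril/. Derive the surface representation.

Rule 1 (intervocalic voicing): /t/ is a voiceless stop between vowels /e/ and /i/, so it voices to [d]. /wioktetiril/ → wioktediril.
Rule 2 (stop-cluster e-epenthesis): /k/ and /t/ form a stop–stop cluster, so [e] is inserted between them. /wioktediril/ → wioketediril.
Rule 3 (pre-rhotic lowering): /i/ is a high vowel immediately before /r/, so it lowers to [e]. /wioketediril/ → wioketederil.
Rule 4 (final a-epenthesis): the form ends in the consonant /l/, so [a] is inserted word-finally. /wioketederil/ → wioketederila.

wioketederila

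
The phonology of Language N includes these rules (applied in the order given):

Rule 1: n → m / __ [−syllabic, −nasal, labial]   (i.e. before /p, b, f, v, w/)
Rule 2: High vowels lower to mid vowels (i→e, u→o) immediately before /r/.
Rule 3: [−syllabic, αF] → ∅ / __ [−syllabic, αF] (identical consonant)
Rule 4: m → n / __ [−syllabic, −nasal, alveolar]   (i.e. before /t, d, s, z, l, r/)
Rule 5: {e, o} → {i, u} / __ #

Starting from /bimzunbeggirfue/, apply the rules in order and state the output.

Rule 1 (nasal place assimilation): /n/ precedes the labial consonant /b/, so it assimilates in place to [m]. /bimzunbeggirfue/ → bimzumbeggirfue.
Rule 2 (pre-rhotic lowering): /i/ is a high vowel immediately before /r/, so it lowers to [e]. /bimzumbeggirfue/ → bimzumbeggerfue.
Rule 3 (degemination): /gg/ is a geminate; the first /g/ deletes. /bimzumbeggerfue/ → bimzumbegerfue.
Rule 4 (nasal place assimilation): /m/ precedes the alveolar consonant /z/, so it assimilates in place to [n]. /bimzumbegerfue/ → binzumbegerfue.
Rule 5 (final vowel raising): /e/ is a mid vowel in word-final position, so it raises to [i]. /binzumbegerfue/ → binzumbegerfui.

binzumbegerfui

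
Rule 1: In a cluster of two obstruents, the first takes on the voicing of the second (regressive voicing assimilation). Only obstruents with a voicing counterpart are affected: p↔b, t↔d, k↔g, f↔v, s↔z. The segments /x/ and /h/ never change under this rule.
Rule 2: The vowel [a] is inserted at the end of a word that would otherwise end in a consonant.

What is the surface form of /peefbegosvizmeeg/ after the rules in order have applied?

Rule 1 (regressive voicing assimilation): /f/ precedes the voiced obstruent /b/, so it voices to [v] by assimilation. /s/ precedes the voiced obstruent /v/, so it voices to [z] by assimilation. /peefbegosvizmeeg/ → peevbegozvizmeeg.
Rule 2 (final a-epenthesis): the form ends in the consonant /g/, so [a] is inserted word-finally. /peevbegozvizmeeg/ → peevbegozvizmeega.

peevbegozvizmeega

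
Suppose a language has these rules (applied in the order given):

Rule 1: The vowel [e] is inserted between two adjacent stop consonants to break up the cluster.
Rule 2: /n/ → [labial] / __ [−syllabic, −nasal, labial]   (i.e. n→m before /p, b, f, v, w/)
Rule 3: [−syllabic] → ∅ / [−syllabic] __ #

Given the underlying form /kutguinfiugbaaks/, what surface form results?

kuteguimfiugebaak

Rule 1 (stop-cluster e-epenthesis): /t/ and /g/ form a stop–stop cluster, so [e] is inserted between them. /g/ and /b/ form a stop–stop cluster, so [e] is inserted between them. /kutguinfiugbaaks/ → kuteguinfiugebaaks.
Rule 2 (nasal place assimilation): /n/ precedes the labial consonant /f/, so it assimilates in place to [m]. /kuteguinfiugebaaks/ → kuteguimfiugebaaks.
Rule 3 (final cluster simplification): /s/ is the second consonant of a word-final cluster /ks/, so it deletes. /kuteguimfiugebaaks/ → kuteguimfiugebaak.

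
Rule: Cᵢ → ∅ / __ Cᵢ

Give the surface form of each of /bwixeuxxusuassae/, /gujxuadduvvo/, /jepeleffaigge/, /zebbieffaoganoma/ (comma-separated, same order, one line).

bwixeuxusuasae, gujxuaduvo, jepelefaige, zebiefaoganoma

/bwixeuxxusuassae/: /xx/ is a geminate; the first /x/ deletes. /ss/ is a geminate; the first /s/ deletes. → [bwixeuxusuasae].
/gujxuadduvvo/: /dd/ is a geminate; the first /d/ deletes. /vv/ is a geminate; the first /v/ deletes. → [gujxuaduvo].
/jepeleffaigge/: /ff/ is a geminate; the first /f/ deletes. /gg/ is a geminate; the first /g/ deletes. → [jepelefaige].
/zebbieffaoganoma/: /bb/ is a geminate; the first /b/ deletes. /ff/ is a geminate; the first /f/ deletes. → [zebiefaoganoma].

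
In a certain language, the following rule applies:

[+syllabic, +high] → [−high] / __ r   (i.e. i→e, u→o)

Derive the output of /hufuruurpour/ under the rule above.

/u/ is a high vowel immediately before /r/, so it lowers to [o].
/u/ is a high vowel immediately before /r/, so it lowers to [o].
/u/ is a high vowel immediately before /r/, so it lowers to [o].
The other instances of /u/ do not occur in the required environment and remain unchanged.
Surface form: [huforuorpoor].

huforuorpoor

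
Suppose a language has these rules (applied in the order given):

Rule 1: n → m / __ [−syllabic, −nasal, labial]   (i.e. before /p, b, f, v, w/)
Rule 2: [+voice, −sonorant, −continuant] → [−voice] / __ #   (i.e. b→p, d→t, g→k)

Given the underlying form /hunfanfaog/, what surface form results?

humfamfaok

Rule 1 (nasal place assimilation): /n/ precedes the labial consonant /f/, so it assimilates in place to [m]. /n/ precedes the labial consonant /f/, so it assimilates in place to [m]. /hunfanfaog/ → humfamfaog.
Rule 2 (final devoicing): /g/ is a voiced stop in word-final position, so it devoices to [k]. /humfamfaog/ → humfamfaok.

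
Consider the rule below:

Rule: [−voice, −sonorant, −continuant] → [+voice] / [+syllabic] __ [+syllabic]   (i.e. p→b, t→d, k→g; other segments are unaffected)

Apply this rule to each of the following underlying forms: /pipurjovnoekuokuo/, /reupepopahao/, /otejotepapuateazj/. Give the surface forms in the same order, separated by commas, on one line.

piburjovnoeguoguo, reubebobahao, odejodebabuadeazj

/pipurjovnoekuokuo/: /p/ is a voiceless stop between vowels /i/ and /u/, so it voices to [b]. /k/ is a voiceless stop between vowels /e/ and /u/, so it voices to [g]. /k/ is a voiceless stop between vowels /o/ and /u/, so it voices to [g]. → [piburjovnoeguoguo].
/reupepopahao/: /p/ is a voiceless stop between vowels /u/ and /e/, so it voices to [b]. /p/ is a voiceless stop between vowels /e/ and /o/, so it voices to [b]. /p/ is a voiceless stop between vowels /o/ and /a/, so it voices to [b]. → [reubebobahao].
/otejotepapuateazj/: /t/ is a voiceless stop between vowels /o/ and /e/, so it voices to [d]. /t/ is a voiceless stop between vowels /o/ and /e/, so it voices to [d]. /p/ is a voiceless stop between vowels /e/ and /a/, so it voices to [b]. /p/ is a voiceless stop between vowels /a/ and /u/, so it voices to [b]. /t/ is a voiceless stop between vowels /a/ and /e/, so it voices to [d]. → [odejodebabuadeazj].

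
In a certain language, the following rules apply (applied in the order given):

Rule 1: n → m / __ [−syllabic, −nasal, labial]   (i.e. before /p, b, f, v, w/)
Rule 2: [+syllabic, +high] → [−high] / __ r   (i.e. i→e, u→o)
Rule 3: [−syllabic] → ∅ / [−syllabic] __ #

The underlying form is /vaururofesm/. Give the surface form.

vaororofes

Rule 1 (nasal place assimilation): no segment meets the environment; /vaururofesm/ is unchanged.
Rule 2 (pre-rhotic lowering): /u/ is a high vowel immediately before /r/, so it lowers to [o]. /u/ is a high vowel immediately before /r/, so it lowers to [o]. /vaururofesm/ → vaororofesm.
Rule 3 (final cluster simplification): /m/ is the second consonant of a word-final cluster /sm/, so it deletes. /vaororofesm/ → vaororofes.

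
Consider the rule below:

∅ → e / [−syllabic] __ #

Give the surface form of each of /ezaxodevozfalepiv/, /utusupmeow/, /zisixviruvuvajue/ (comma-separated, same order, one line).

/ezaxodevozfalepiv/: the form ends in the consonant /v/, so [e] is inserted word-finally. → [ezaxodevozfalepive].
/utusupmeow/: the form ends in the consonant /w/, so [e] is inserted word-finally. → [utusupmeowe].
/zisixviruvuvajue/: the rule's environment is not met; surfaces unchanged as [zisixviruvuvajue].

ezaxodevozfalepive, utusupmeowe, zisixviruvuvajue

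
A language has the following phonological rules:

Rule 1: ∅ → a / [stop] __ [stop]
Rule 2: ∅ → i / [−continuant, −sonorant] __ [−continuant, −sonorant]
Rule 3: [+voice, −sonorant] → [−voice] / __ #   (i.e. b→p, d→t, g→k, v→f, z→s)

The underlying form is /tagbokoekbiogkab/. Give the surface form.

tagabokoekabiogakap

Rule 1 (stop-cluster a-epenthesis): /g/ and /b/ form a stop–stop cluster, so [a] is inserted between them. /k/ and /b/ form a stop–stop cluster, so [a] is inserted between them. /g/ and /k/ form a stop–stop cluster, so [a] is inserted between them. /tagbokoekbiogkab/ → tagabokoekabiogakab.
Rule 2 (stop-cluster i-epenthesis): no segment meets the environment; /tagabokoekabiogakab/ is unchanged.
Rule 3 (final devoicing): /b/ is a voiced obstruent in word-final position, so it devoices to [p]. /tagabokoekabiogakab/ → tagabokoekabiogakap.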